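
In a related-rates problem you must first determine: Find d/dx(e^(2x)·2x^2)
Product rule: (fg)'=f'g+fg'
f=e^(2x), f'=2·e^(2x)
g=2x^2, g'=4x

Answer: 4·e^(2x)·x^2+4·e^(2x)·x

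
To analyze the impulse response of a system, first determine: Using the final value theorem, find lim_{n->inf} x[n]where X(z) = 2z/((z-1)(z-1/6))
Final value theorem: lim x[n] = lim_{z->1} (z-1)*X(z)
(z-1)*X(z) = 2z/(z-1/6)
As z->1: 2/(1 - 1/6) = 2/(5/6) = 12/5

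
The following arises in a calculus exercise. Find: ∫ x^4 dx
Using power rule: ∫ x^4 dx=1/5 x^5 + C=(1/5)x^5 + C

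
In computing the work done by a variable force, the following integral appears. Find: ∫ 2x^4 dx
Using power rule: ∫ 2x^4 dx=2/5 x^5+C=(2/5)x^5+C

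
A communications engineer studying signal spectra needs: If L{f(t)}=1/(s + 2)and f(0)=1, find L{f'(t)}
L{f'(t)} = s·F(s) - f(0) = s/(s + 2) - 1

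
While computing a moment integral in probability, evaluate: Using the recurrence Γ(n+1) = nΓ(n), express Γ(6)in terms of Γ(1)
Γ(6)=5Γ(5)=5·4Γ(4)=...=5!·Γ(1)=120·Γ(1)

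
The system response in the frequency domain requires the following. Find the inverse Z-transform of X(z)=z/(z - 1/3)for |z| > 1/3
Standard pair: z/(z-a) <-> a^n * u[n] for causal signals
With a=1/3: x[n]=(1/3)^n * u[n]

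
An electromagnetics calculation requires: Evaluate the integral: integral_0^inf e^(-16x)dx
integral_0^inf e^(-16x) dx = [-1/16 * e^(-16x)]_0^inf
= 0 - (-1/16) = 1/16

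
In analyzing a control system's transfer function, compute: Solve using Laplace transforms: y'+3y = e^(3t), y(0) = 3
Take L: sY - 3 + 3Y=1/(s-3)
Y(s + 3)=1/(s-3) + 3
Y=1/((s-3)(s + 3)) + 3/(s + 3)
Partial fractions: 1/((s-3)(s + 3))=(1/6)/(s-3) - (1/6)/(s + 3)
So Y=(1/6)/(s-3) + (17/6)/(s + 3)
Inverse Laplace transform (L^(-1){1/(s-3)}=e^(3t), L^(-1){1/(s + 3)}=e^(-3t)):

Answer: y(t)=(1/6)·e^(3t) + (17/6)·e^(-3t)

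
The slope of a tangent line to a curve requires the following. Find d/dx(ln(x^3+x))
Chain rule: d/dx[ln(u)] = u'/u where u = x^3 + x
u' = 3x^2 + 1

Answer: (3x^2 + 1)/(x^3 + x)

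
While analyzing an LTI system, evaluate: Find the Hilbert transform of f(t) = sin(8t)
The Hilbert transform shifts each frequency component by -pi/2.
H{sin(wt)}=-cos(wt)
With w=8: H{sin(8t)}=-cos(8t)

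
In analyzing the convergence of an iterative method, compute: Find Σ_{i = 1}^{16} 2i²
= 2·n(n+1)(2n+1)/6 = 2·16·17·33/6 = 2992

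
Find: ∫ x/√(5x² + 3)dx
Let u = 5x²+3, du = 10x dx
∫ (1/10)·u^(-1/2) du = √u/5+C

Answer: √(5x²+3)/5+C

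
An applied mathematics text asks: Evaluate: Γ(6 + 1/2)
Γ(n + 1/2)=(2n)!√π/(4^n·n!)
=479001600√π/(4096·720)=(10395/64)·√π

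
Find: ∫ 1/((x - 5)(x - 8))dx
Partial fractions: 1/((x-5)(x-8))=A/(x-5)+B/(x-8)
A=-1/3, B=1/3
∫ [-1/3· 1/(x-5)+1/3· 1/(x-8)] dx
=(1/3)[ln|x-8| - ln|x-5|]+C

Answer: (1/3)·ln|(x-8)/(x-5)|+C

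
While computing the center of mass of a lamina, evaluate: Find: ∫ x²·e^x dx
Integration by parts twice:
First: u=x², dv=e^x dx => x²e^x - 2∫ xe^x dx
Second: u=x, dv=e^x dx => xe^x - e^x
Combining: x²e^x - 2xe^x + 2e^x + C

Answer: e^x(x² - 2x + 2) + C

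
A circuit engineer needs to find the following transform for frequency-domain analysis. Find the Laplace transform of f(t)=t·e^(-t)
L{t·e^(at)}=1/(s-a)²
L{t·e^(-t)}=1/(s + 1)²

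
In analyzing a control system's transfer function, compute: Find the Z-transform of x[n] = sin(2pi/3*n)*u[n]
Z{sin(w0 * n) * u[n]} = z * sin(w0)/(z^2-2z * cos(w0)+1)
With w0 = 2pi/3: X(z) = z * sin(2pi/3)/(z^2-2z * cos(2pi/3)+1)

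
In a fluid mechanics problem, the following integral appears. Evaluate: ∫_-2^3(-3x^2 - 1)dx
Step 1: Find antiderivative F(x) = -x^3 - x
Step 2: F(3) - F(-2) = -30 - (10) = -40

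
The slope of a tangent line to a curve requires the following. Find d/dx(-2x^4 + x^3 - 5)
Power rule: d/dx(ax^n)=n·a·x^(n-1)
Term by term: -8·x^3 + 3·x^2

Answer: -8x^3 + 3x^2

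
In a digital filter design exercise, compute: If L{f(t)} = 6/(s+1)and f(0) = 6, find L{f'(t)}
L{f'(t)}=s·F(s) - f(0)=6s/(s + 1) - 6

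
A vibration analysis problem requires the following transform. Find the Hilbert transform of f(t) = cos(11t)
The Hilbert transform shifts each frequency component by -pi/2.
H{cos(wt)} = sin(wt)
With w = 11: H{cos(11t)} = sin(11t)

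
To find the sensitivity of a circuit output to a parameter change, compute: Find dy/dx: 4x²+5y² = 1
Differentiate: 8x+10y·(dy/dx) = 0
dy/dx = -8x/(10y) = -(4/5)·(x/y)

Answer: dy/dx = -(4/5)·(x/y)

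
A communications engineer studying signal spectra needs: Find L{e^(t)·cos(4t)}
First shifting: L{e^(at)f(t)} = F(s-a)
L{cos(4t)} = s/(s² + 16)
Shift: (s-1)/((s-1)² + 16)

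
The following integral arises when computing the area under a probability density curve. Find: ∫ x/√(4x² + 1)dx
Let u=4x²+1, du=8x dx
∫ (1/8)·u^(-1/2) du=√u/4+C

Answer: √(4x²+1)/4+C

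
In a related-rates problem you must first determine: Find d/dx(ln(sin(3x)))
Chain rule: d/dx[ln(u)] = u'/u where u = sin(3x)
u' = 3cos(3x)

Answer: (3cos(3x))/(sin(3x))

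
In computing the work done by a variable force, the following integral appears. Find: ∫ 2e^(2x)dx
Since d/dx[e^(2x)]=2e^(2x), we get 1 e^(2x)+C

Answer: e^(2x)+C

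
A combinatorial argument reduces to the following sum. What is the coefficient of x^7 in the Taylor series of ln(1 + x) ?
ln(1 + x) = Σ (-1)^(n + 1) x^n/n
Coefficient of x^7 = (-1)^8/7 = 1/7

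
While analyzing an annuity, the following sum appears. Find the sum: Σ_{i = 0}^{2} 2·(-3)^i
Geometric series: S = a(1 - r^n)/(1 - r)
a = 2, r = -3, n = 3
S = 2(1 + 27)/4 = 14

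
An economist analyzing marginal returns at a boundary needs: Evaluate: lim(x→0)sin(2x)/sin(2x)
sin(u) ≈ u for small u:
sin(2x)/sin(2x) ≈ 2x/(2x) = 2/2

Answer: 1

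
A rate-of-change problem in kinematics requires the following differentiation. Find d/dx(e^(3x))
Chain rule: d/dx[e^u]=e^u · u' where u=3x
u'=3

Answer: 3·e^(3x)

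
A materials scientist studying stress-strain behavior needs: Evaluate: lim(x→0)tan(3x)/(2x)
tan(u) ≈ u for small u:
tan(3x)/(2x) ≈ 3x/(2x) = 3/2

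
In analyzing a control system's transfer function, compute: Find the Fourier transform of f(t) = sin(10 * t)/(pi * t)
sin(W*t)/(pi*t) = (W/pi)*sinc(W*t/pi) is the impulse response of the ideal low-pass filter with cutoff W (here W = 10).
Its Fourier transform is a rectangular function:
F(omega) = 1 for |omega| < 10, 0 otherwise

Answer: rect(omega/20) [i.e., 1 for |omega| < 10, 0 otherwise]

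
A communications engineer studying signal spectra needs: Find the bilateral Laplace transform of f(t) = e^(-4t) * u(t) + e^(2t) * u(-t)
For e^(-4t) * u(t): L=1/(s+4), Re(s) > -4
For e^(2t) * u(-t): L=-1/(s-2), Re(s) < 2
Combined: F(s)=1/(s+4)-1/(s-2), -4 < Re(s) < 2

Answer: 1/(s+4)-1/(s-2), ROC: -4 < Re(s) < 2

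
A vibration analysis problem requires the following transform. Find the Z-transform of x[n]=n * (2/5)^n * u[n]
Using the property Z{n * a^n * u[n]} = az/(z-a)^2
With a = 2/5: X(z) = (2/5)z/(z - 2/5)^2, |z| > 2/5

Answer: (2/5)z/(z - 2/5)^2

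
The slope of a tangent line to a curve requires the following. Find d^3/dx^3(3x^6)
Apply power rule 3 times:
d^1: 18x^5
d^2: 90x^4
d^3: 360x^3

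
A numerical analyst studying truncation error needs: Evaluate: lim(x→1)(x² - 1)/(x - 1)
Factor: (x² - 1)=(x-1)(x + 1)
Cancel (x-1): lim(x→1) (x + 1)=2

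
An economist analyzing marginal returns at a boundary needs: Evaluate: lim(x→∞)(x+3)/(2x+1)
Divide numerator and denominator by x:
lim (1 + 3/x)/(2 + 1/x)=1/2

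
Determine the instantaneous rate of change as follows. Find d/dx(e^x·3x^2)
Product rule: (fg)' = f'g + fg'
f = e^x, f' = e^x
g = 3x^2, g' = 6x

Answer: 3·e^x·x^2 + 6·e^x·x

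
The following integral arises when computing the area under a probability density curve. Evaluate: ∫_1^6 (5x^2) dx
Step 1: Find antiderivative F(x)=(5/3)x^3
Step 2: F(6) - F(1)=360 - (5/3)=1075/3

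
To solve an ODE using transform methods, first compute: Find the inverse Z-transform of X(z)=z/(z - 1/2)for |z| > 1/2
Standard pair: z/(z-a) <-> a^n*u[n] for causal signals
With a=1/2: x[n]=(1/2)^n*u[n]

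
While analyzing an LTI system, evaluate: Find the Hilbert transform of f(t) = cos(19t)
The Hilbert transform shifts each frequency component by -pi/2.
H{cos(wt)}=sin(wt)
With w=19: H{cos(19t)}=sin(19t)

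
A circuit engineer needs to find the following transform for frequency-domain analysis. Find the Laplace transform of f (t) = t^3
L{t^n} = n!/s^(n + 1)
L{t^3} = 3!/s^4 = 6/s^4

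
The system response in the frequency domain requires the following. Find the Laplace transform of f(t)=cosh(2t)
L{cosh(at)} = s/(s²-a²)
L{cosh(2t)} = s/(s²-4)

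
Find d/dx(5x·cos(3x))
Product rule: (fg)' = f'g+fg'
f = 5x, f' = 5
g = cos(3x), g' = -3·sin(3x)

Answer: 5·cos(3x)-15x·sin(3x)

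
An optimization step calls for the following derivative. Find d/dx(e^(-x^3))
Chain rule: d/dx[e^u] = e^u · u' where u = -x^3
u' = -3x^2

Answer: -3x^2·e^(-x^3)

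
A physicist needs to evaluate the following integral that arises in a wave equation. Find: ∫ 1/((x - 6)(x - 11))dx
Partial fractions: 1/((x-6)(x-11))=A/(x-6) + B/(x-11)
A=-1/5, B=1/5
∫ [-1/5· 1/(x-6) + 1/5· 1/(x-11)] dx
=(1/5)[ln|x-11| - ln|x-6|] + C

Answer: (1/5)·ln|(x-11)/(x-6)| + C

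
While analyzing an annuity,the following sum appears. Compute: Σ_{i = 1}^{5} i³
Using formula: Σ i^3=[n(n + 1)/2]²=[5·6/2]²=225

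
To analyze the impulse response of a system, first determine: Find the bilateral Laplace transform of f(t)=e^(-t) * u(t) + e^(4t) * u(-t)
For e^(-t) * u(t): L = 1/(s + 1), Re(s) > -1
For e^(4t) * u(-t): L = -1/(s-4), Re(s) < 4
Combined: F(s) = 1/(s + 1) - 1/(s-4), -1 < Re(s) < 4

Answer: 1/(s + 1) - 1/(s-4), ROC: -1 < Re(s) < 4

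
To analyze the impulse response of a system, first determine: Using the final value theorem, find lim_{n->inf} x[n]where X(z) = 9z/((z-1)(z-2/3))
Final value theorem: lim x[n]=lim_{z->1} (z-1) * X(z)
(z-1) * X(z)=9z/(z-2/3)
As z->1: 9/(1 - 2/3)=9/(1/3)=27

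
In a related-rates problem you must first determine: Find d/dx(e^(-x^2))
Chain rule: d/dx[e^u]=e^u · u' where u=-x^2
u'=-2x

Answer: -2x·e^(-x^2)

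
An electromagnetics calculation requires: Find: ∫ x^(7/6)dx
Power rule: ∫ x^(7/6) dx = x^(13/6)/(13/6) + C

Answer: (6/13)·x^(13/6) + C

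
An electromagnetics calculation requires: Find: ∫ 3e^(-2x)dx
Since d/dx[e^(-2x)]=-2e^(-2x), we get -3/2 e^(-2x)+C

Answer: (-3/2)e^(-2x)+C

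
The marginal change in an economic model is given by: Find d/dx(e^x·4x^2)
Product rule: (fg)' = f'g + fg'
f = e^x, f' = e^x
g = 4x^2, g' = 8x

Answer: 4·e^x·x^2 + 8·e^x·x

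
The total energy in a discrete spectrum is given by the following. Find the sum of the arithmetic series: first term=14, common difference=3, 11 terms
Last term: a_n = 14 + (11 - 1)·3 = 44
Sum = n(a_1 + a_n)/2 = 11(14 + 44)/2 = 319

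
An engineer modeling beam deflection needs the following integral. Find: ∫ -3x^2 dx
Using power rule: ∫ -3x^2 dx=-3/3 x^3 + C=-x^3 + C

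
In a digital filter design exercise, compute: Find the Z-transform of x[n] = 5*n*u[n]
Z{n*u[n]}=z/(z-1)^2
By linearity: Z{5*n*u[n]}=5z/(z-1)^2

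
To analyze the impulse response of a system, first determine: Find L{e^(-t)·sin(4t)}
First shifting: L{e^(at)f(t)} = F(s-a)
L{sin(4t)} = 4/(s²+16)
Shift: 4/((s+1)²+16)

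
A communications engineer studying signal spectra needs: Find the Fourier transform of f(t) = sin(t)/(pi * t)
sin(W*t)/(pi*t)=(W/pi)*sinc(W*t/pi) is the impulse response of the ideal low-pass filter with cutoff W (here W=1).
Its Fourier transform is a rectangular function:
F(omega)=1 for |omega| < 1, 0 otherwise

Answer: rect(omega/2) [i.e., 1 for |omega| < 1, 0 otherwise]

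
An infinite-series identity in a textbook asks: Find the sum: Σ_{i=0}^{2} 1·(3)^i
Geometric series: S=a(1 - r^n)/(1 - r)
a=1, r=3, n=3
S=1(1-27)/-2=13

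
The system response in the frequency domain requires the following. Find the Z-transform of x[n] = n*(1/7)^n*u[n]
Using the property Z{n*a^n*u[n]}=az/(z-a)^2
With a=1/7: X(z)=(1/7)z/(z - 1/7)^2, |z| > 1/7

Answer: (1/7)z/(z - 1/7)^2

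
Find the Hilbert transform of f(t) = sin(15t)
The Hilbert transform shifts each frequency component by -pi/2.
H{sin(wt)} = -cos(wt)
With w = 15: H{sin(15t)} = -cos(15t)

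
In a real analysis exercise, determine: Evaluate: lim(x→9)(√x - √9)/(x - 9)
Multiply by conjugate (√x + √9)/(√x + √9):
=(x - 9)/((x - 9)(√x + √9))=1/(√x + √9)
As x → 9: 1/(2√9)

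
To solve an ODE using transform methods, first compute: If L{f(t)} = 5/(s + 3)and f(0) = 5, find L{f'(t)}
L{f'(t)}=s·F(s) - f(0)=5s/(s + 3) - 5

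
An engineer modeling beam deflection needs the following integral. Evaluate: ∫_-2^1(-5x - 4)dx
Step 1: Find antiderivative F(x) = (-5/2)x^2 - 4x
Step 2: F(1) - F(-2) = -13/2 - (-2) = -9/2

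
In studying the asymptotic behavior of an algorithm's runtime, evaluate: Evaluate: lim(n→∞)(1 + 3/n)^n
This is the definition of e^3: lim(1+3/n)^n = e^3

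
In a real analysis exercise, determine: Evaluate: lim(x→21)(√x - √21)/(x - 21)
Multiply by conjugate (√x + √21)/(√x + √21):
=(x - 21)/((x - 21)(√x + √21))=1/(√x + √21)
As x → 21: 1/(2√21)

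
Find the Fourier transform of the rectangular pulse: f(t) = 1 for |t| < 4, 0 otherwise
F(omega) = integral from -4 to 4 of e^(-j * omega * t) dt
= 2 * sin(4 * omega)/omega = 8 * sinc(4 * omega/pi)

Answer: 2 * sin(4 * omega)/omega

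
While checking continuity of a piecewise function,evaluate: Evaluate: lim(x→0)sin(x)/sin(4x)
sin(u) ≈ u for small u:
sin(x)/sin(4x) ≈ x/(4x) = 1/4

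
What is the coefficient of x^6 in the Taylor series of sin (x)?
sin(x) has only odd powers. Coefficient of x^6 = 0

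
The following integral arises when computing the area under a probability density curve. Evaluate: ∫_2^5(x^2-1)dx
Step 1: Find antiderivative F(x) = (1/3)x^3 - x
Step 2: F(5) - F(2) = 110/3 - (2/3) = 36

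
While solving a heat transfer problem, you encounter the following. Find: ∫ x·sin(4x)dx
By parts: u = x, dv = sin(4x) dx
du = dx, v = -cos(4x)/4
= -x·cos(4x)/4+sin(4x)/4²+C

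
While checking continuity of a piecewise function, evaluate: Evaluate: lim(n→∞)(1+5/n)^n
This is the definition of e^5: lim(1+5/n)^n=e^5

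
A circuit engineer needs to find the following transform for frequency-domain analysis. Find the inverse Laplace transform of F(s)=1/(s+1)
L^(-1){1/(s-a)}=c·e^(at)
Here a=-1, c=1

Answer: e^(-t)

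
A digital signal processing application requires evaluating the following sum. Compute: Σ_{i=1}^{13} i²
Using formula: Σ i^2=n(n + 1)(2n + 1)/6=13·14·27/6=819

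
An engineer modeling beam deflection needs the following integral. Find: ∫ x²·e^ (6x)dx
Integration by parts twice:
First: u = x², dv = e^(6x) dx => x²e^(6x)/6 - (2/6)∫ xe^(6x) dx
Second (∫ xe^(6x) dx): xe^(6x)/6 - e^(6x)/36
Combining: e^(6x)(x²/6-2x/36+2/216)+C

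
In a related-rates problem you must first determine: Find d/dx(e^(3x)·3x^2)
Product rule: (fg)' = f'g+fg'
f = e^(3x), f' = 3·e^(3x)
g = 3x^2, g' = 6x

Answer: 9·e^(3x)·x^2+6·e^(3x)·x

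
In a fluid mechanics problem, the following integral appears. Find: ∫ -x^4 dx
Using power rule: ∫ -x^4 dx=-1/5 x^5 + C=(-1/5)x^5 + C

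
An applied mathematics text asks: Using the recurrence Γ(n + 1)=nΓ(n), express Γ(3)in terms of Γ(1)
Γ(3) = 2Γ(2) = 2·1Γ(1) = ... = 2!·Γ(1) = 2·Γ(1)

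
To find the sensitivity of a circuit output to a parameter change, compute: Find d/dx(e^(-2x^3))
Chain rule: d/dx[e^u] = e^u · u' where u = -2x^3
u' = -6x^2

Answer: -6x^2·e^(-2x^3)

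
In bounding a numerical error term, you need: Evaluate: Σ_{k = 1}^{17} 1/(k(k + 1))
Partial fractions: 1/(k(k + 1)) = 1/k - 1/(k + 1)
Telescoping sum: 1(1 - 1/18) = 1·17/18

Answer: 17/18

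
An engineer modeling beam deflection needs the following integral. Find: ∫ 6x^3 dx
Using power rule: ∫ 6x^3 dx = 6/4 x^4+C = (3/2)x^4+C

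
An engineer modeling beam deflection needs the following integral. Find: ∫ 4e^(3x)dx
Since d/dx[e^(3x)] = 3e^(3x), we get 4/3 e^(3x)+C

Answer: (4/3)e^(3x)+C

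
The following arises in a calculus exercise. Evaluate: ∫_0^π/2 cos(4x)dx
Antiderivative: sin(4x)/4
Evaluate at bounds: [sin(4·π/2)/4] - [sin(4·0)/4]
= ((0) - (0))/4 = 0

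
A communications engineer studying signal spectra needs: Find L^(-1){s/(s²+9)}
L^(-1){s/(s²+w²)}=cos(wt)
Here w=3

Answer: cos(3t)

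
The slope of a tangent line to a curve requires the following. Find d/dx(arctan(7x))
d/dx[arctan(u)] = u'/(1 + u²), u = 7x, u' = 7

Answer: 7/(1 + 49x²)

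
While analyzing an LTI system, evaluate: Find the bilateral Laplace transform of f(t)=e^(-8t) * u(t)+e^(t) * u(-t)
For e^(-8t) * u(t): L = 1/(s + 8), Re(s) > -8
For e^(t) * u(-t): L = -1/(s-1), Re(s) < 1
Combined: F(s) = 1/(s + 8) - 1/(s-1), -8 < Re(s) < 1

Answer: 1/(s + 8) - 1/(s-1), ROC: -8 < Re(s) < 1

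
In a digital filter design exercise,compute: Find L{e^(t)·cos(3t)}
First shifting: L{e^(at)f(t)}=F(s-a)
L{cos(3t)}=s/(s² + 9)
Shift: (s-1)/((s-1)² + 9)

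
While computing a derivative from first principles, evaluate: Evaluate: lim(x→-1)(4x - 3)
Polynomial is continuous, so substitute x = -1:
4·(-1)-3 = -7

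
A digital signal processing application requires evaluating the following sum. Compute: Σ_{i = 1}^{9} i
Using formula: Σ i^1=n(n+1)/2=9·10/2=45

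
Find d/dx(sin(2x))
Chain rule: d/dx[sin(u)]=cos(u)·u' where u=2x
u'=2

Answer: 2·cos(2x)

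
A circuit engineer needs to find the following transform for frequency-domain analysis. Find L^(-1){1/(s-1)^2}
L^(-1){1/(s-a)^n}=t^(n-1)·e^(at)/(n-1)!
Here a=1, n=2: t^1·e^(t)/1

Answer: t·e^(t)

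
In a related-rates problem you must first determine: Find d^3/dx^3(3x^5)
Apply power rule 3 times:
d^1: 15x^4
d^2: 60x^3
d^3: 180x^2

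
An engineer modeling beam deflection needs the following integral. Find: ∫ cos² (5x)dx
Using identity cos²(u) = (1 + cos(2u))/2:
∫ (1 + cos(10x))/2 dx = x/2 + sin(10x)/20 + C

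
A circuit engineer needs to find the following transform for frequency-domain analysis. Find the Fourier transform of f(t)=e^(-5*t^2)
The Fourier transform of a Gaussian e^(-a*t^2) is sqrt(pi/a)*e^(-omega^2/(4a)).
With a=5: F(omega)=sqrt(pi/5)*e^(-omega^2/20)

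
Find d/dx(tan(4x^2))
Chain rule: d/dx[tan(u)] = sec²(u)·u' where u = 4x^2
u' = 8x

Answer: 8x·sec²(4x^2)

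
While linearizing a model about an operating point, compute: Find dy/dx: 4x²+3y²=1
Differentiate: 8x + 6y·(dy/dx) = 0
dy/dx = -8x/(6y) = -(4/3)·(x/y)

Answer: dy/dx = -(4/3)·(x/y)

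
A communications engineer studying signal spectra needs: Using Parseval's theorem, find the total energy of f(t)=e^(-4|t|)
Parseval's theorem: E = integral |f(t)|^2 dt = (1/2pi) integral |F(omega)|^2 domega
E = integral_{-inf}^{inf} e^(-8|t|) dt = 2 * integral_0^inf e^(-8t) dt = 2/(2 * 4) = 1/4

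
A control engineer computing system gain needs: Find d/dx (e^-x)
Chain rule: d/dx[e^u]=e^u · u' where u=-x
u'=-1

Answer: -1·e^-x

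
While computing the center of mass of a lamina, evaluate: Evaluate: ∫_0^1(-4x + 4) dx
Step 1: Find antiderivative F(x) = -2x^2 + 4x
Step 2: F(1) - F(0) = 2 - (0) = 2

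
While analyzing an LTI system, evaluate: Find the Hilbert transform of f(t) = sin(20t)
The Hilbert transform shifts each frequency component by -pi/2.
H{sin(wt)} = -cos(wt)
With w = 20: H{sin(20t)} = -cos(20t)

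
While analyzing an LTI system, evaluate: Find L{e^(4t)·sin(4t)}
First shifting: L{e^(at)f(t)}=F(s-a)
L{sin(4t)}=4/(s² + 16)
Shift: 4/((s-4)² + 16)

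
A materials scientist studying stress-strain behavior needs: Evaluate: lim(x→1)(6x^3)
Polynomial is continuous, so substitute x=1:
6·1^3=6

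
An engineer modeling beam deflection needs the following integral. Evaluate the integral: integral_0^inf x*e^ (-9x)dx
This is a Gamma integral. Substitute u = 9x (du = 9 dx):
integral_0^inf x*e^(-9x) dx = (1/9^2) integral_0^inf u^1*e^(-u) du
= Gamma(2)/9^2 = 1!/9^2 = 1/81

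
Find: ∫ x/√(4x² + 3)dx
Let u = 4x²+3, du = 8x dx
∫ (1/8)·u^(-1/2) du = √u/4+C

Answer: √(4x²+3)/4+C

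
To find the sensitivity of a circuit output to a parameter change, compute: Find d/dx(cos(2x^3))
Chain rule: d/dx[cos(u)]=-sin(u)·u' where u=2x^3
u'=6x^2

Answer: -6x^2·sin(2x^3)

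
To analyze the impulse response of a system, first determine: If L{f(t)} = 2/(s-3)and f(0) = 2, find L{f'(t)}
L{f'(t)}=s·F(s) - f(0)=2s/(s-3) - 2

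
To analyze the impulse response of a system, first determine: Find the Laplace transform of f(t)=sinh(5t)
L{sinh(at)}=a/(s²-a²)
L{sinh(5t)}=5/(s²-25)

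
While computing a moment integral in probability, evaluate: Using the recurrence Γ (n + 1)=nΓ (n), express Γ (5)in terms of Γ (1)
Γ(5) = 4Γ(4) = 4·3Γ(3) = ... = 4!·Γ(1) = 24·Γ(1)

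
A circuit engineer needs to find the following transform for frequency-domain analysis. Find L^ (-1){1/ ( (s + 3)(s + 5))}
Partial fractions: 1/((s + 3)(s + 5)) = A/(s + 3) + B/(s + 5)
Cover-up: A = 1/(s + 5)|_{s = -3} = 1/2; B = 1/(s + 3)|_{s = -5} = -1/2
L^(-1) = (1/2)e^(-3t) - (1/2)e^(-5t)

Answer: (1/2)(e^(-3t) - e^(-5t))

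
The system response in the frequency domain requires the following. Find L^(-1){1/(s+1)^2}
L^(-1){1/(s-a)^n} = t^(n-1)·e^(at)/(n-1)!
Here a = -1, n = 2: t^1·e^(-t)/1

Answer: t·e^(-t)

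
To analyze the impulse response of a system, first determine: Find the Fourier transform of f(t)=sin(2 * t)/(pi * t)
sin(W*t)/(pi*t)=(W/pi)*sinc(W*t/pi) is the impulse response of the ideal low-pass filter with cutoff W (here W=2).
Its Fourier transform is a rectangular function:
F(omega)=1 for |omega| < 2, 0 otherwise

Answer: rect(omega/4) [i.e., 1 for |omega| < 2, 0 otherwise]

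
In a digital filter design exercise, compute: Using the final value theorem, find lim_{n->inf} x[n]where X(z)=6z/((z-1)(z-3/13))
Final value theorem: lim x[n] = lim_{z->1} (z-1) * X(z)
(z-1) * X(z) = 6z/(z-3/13)
As z->1: 6/(1 - 3/13) = 6/(10/13) = 39/5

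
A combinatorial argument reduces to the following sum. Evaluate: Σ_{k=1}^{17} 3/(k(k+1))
Partial fractions: 3/(k(k + 1)) = 3/k - 3/(k + 1)
Telescoping sum: 3(1 - 1/18) = 3·17/18

Answer: 17/6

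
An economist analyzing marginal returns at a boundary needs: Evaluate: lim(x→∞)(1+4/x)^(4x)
Rewrite as [(1+4/x)^x]^4.
lim(1+4/x)^x = e^4, so limit = (e^4)^4 = e^16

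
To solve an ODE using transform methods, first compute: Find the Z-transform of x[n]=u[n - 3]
Using the time-shift property: Z{u[n-3]}=z^(-3) * z/(z-1)
=z^(-2)/(z-1)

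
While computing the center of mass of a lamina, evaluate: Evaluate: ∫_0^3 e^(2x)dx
Antiderivative: (1/2)e^(2x)
Evaluate: (1/2)(e^6-1)

Answer: (e^6-1)/2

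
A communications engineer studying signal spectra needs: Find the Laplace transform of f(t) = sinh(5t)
L{sinh(at)}=a/(s²-a²)
L{sinh(5t)}=5/(s²-25)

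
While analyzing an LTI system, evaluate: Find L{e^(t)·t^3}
First shifting: L{e^(at)f(t)}=F(s-a)
L{t^3}=6/s^4
Shift s → s-1: 6/(s-1)^4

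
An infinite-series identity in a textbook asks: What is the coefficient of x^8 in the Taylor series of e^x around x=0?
Taylor series of e^x=Σ x^n/n!
Coefficient of x^8=1/8!=1/40320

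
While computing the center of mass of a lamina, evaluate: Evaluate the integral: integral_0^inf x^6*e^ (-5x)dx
This is a Gamma integral. Substitute u=5x (du=5 dx):
integral_0^inf x^6*e^(-5x) dx=(1/5^7) integral_0^inf u^6*e^(-u) du
=Gamma(7)/5^7=6!/5^7=720/78125

Answer: 144/15625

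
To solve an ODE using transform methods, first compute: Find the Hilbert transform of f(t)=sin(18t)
The Hilbert transform shifts each frequency component by -pi/2.
H{sin(wt)} = -cos(wt)
With w = 18: H{sin(18t)} = -cos(18t)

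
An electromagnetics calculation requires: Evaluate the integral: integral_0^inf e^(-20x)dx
integral_0^inf e^(-20x) dx=[-1/20 * e^(-20x)]_0^inf
=0 - (-1/20)=1/20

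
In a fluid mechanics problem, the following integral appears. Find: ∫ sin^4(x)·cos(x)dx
Let u = sin(x), du = cos(x) dx
∫ u^4 du = u^5/5 + C

Answer: sin^5(x)/5 + C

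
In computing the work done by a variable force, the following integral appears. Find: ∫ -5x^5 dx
Using power rule: ∫ -5x^5 dx = -5/6 x^6 + C = (-5/6)x^6 + C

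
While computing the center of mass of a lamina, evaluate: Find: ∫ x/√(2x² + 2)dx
Let u=2x² + 2, du=4x dx
∫ (1/4)·u^(-1/2) du=√u/2 + C

Answer: √(2x² + 2)/2 + C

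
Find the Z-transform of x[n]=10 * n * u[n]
Z{n * u[n]} = z/(z-1)^2
By linearity: Z{10 * n * u[n]} = 10z/(z-1)^2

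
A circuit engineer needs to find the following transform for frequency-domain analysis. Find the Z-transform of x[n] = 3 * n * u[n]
Z{n*u[n]} = z/(z-1)^2
By linearity: Z{3*n*u[n]} = 3z/(z-1)^2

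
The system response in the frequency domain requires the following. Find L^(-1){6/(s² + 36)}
L^(-1){w/(s² + w²)}=sin(wt)
Here w=6

Answer: sin(6t)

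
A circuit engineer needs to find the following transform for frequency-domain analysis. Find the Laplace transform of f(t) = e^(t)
L{e^(at)}=1/(s-a)
L{e^(t)}=1/(s-1)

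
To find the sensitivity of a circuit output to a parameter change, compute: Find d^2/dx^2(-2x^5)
Apply power rule 2 times:
d^1: -10x^4
d^2: -40x^3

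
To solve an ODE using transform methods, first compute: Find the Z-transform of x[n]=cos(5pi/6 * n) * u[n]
Z{cos(w0 * n) * u[n]}=z(z - cos(w0))/(z^2-2z * cos(w0)+1)
With w0=5pi/6: X(z)=z(z - cos(5pi/6))/(z^2-2z * cos(5pi/6)+1)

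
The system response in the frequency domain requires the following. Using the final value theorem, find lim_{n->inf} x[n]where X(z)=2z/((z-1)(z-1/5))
Final value theorem: lim x[n]=lim_{z->1} (z-1)*X(z)
(z-1)*X(z)=2z/(z-1/5)
As z->1: 2/(1-1/5)=2/(4/5)=5/2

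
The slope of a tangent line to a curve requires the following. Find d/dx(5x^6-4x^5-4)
Power rule: d/dx(ax^n) = n·a·x^(n-1)
Term by term: 30·x^5 - 20·x^4

Answer: 30x^5 - 20x^4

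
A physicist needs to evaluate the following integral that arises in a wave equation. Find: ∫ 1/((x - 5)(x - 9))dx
Partial fractions: 1/((x-5)(x-9))=A/(x-5)+B/(x-9)
A=-1/4, B=1/4
∫ [-1/4· 1/(x-5)+1/4· 1/(x-9)] dx
=(1/4)[ln|x-9| - ln|x-5|]+C

Answer: (1/4)·ln|(x-9)/(x-5)|+C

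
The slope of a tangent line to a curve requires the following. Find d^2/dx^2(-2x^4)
Apply power rule 2 times:
d^1: -8x^3
d^2: -24x^2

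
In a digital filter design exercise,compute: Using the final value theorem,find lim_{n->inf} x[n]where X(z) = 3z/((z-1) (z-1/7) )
Final value theorem: lim x[n]=lim_{z->1} (z-1)*X(z)
(z-1)*X(z)=3z/(z-1/7)
As z->1: 3/(1-1/7)=3/(6/7)=7/2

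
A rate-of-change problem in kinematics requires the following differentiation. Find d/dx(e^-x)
Chain rule: d/dx[e^u]=e^u · u' where u=-x
u'=-1

Answer: -1·e^-x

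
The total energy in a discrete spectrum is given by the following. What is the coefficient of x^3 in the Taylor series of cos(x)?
cos(x) has only even powers. Coefficient of x^3 = 0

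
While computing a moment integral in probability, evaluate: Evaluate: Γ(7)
Γ(n) = (n-1)! for positive integers
Γ(7) = 6! = 720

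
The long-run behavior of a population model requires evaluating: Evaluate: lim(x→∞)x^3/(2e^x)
Apply L'Hôpital 3 times (∞/∞ each time):
Eventually get 3!/(2e^x) → 0

Answer: 0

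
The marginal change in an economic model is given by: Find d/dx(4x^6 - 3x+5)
Power rule: d/dx(ax^n)=n·a·x^(n-1)
Term by term: 24·x^5-3

Answer: 24x^5-3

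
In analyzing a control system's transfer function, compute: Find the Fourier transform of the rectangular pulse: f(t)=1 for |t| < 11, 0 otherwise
F(omega)=integral from -11 to 11 of e^(-j * omega * t) dt
=2 * sin(11 * omega)/omega=22 * sinc(11 * omega/pi)

Answer: 2 * sin(11 * omega)/omega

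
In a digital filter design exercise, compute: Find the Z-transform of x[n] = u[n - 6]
Using the time-shift property: Z{u[n-6]} = z^(-6)*z/(z-1)
= z^(-5)/(z-1)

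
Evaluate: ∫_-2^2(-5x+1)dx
Step 1: Find antiderivative F(x) = (-5/2)x^2+x
Step 2: F(2) - F(-2) = -8 - (-12) = 4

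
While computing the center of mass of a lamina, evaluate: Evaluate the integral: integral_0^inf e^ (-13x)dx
integral_0^inf e^(-13x) dx = [-1/13 * e^(-13x)]_0^inf
= 0 - (-1/13) = 1/13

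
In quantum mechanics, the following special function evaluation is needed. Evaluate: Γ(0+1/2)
Γ(1/2)=√π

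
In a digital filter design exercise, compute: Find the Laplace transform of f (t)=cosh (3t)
L{cosh(at)} = s/(s²-a²)
L{cosh(3t)} = s/(s²-9)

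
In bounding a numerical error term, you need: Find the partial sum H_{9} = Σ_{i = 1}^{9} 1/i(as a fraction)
H_9=1+1/2+1/3+...+1/9
=7129/2520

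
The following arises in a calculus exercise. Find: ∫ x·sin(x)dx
By parts: u=x, dv=sin(x) dx
du=dx, v=-cos(x)
=-x·cos(x)+sin(x)+C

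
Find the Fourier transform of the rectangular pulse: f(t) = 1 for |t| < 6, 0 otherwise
F(omega)=integral from -6 to 6 of e^(-j*omega*t) dt
=2*sin(6*omega)/omega=12*sinc(6*omega/pi)

Answer: 2*sin(6*omega)/omega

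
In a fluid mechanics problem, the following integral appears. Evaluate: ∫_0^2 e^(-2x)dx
Antiderivative: (1/(-2))e^(-2x)
Evaluate: (1/(-2))(e^-4-1)

Answer: (e^-4-1)/(-2)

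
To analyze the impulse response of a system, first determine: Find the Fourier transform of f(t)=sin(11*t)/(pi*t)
sin(W*t)/(pi*t)=(W/pi)*sinc(W*t/pi) is the impulse response of the ideal low-pass filter with cutoff W (here W=11).
Its Fourier transform is a rectangular function:
F(omega)=1 for |omega| < 11, 0 otherwise

Answer: rect(omega/22) [i.e., 1 for |omega| < 11, 0 otherwise]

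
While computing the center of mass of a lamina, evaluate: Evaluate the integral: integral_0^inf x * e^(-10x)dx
This is a Gamma integral. Substitute u = 10x (du = 10 dx):
integral_0^inf x*e^(-10x) dx = (1/10^2) integral_0^inf u^1*e^(-u) du
= Gamma(2)/10^2 = 1!/10^2 = 1/100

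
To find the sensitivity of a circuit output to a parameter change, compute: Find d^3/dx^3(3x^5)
Apply power rule 3 times:
d^1: 15x^4
d^2: 60x^3
d^3: 180x^2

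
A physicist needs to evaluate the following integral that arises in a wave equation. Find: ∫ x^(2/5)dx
Power rule: ∫ x^(2/5) dx = x^(7/5)/(7/5) + C

Answer: (5/7)·x^(7/5) + C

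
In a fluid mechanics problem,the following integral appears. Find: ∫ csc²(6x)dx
Since d/dx[-cot(6x)] = 6csc²(6x), integral = -cot(6x)/6+C

Answer: (-1/6)cot(6x)+C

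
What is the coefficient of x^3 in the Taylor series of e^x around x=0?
Taylor series of e^x=Σ x^n/n!
Coefficient of x^3=1/3!=1/6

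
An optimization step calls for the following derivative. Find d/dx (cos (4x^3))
Chain rule: d/dx[cos(u)] = -sin(u)·u' where u = 4x^3
u' = 12x^2

Answer: -12x^2·sin(4x^3)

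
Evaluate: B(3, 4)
B(x,y)=Γ(x)Γ(y)/Γ(x+y)=(x-1)!(y-1)!/(x+y-1)!
B(3,4)=2!·3!/6!=1/60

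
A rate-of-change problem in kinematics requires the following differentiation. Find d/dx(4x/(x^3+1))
Quotient rule: (f/g)'=(f'g - fg')/g²
f=4x, f'=4
g=x^3 + 1, g'=3x^2

Answer: (4·(x^3 + 1) - 12x^3)/(x^3 + 1)²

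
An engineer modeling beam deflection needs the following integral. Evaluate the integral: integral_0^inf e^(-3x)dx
integral_0^inf e^(-3x) dx=[-1/3 * e^(-3x)]_0^inf
=0 - (-1/3)=1/3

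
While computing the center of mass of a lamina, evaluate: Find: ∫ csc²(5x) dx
Since d/dx[-cot(5x)] = 5csc²(5x), integral = -cot(5x)/5+C

Answer: (-1/5)cot(5x)+C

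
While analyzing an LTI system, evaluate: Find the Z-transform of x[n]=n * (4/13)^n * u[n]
Using the property Z{n*a^n*u[n]}=az/(z-a)^2
With a=4/13: X(z)=(4/13)z/(z - 4/13)^2, |z| > 4/13

Answer: (4/13)z/(z - 4/13)^2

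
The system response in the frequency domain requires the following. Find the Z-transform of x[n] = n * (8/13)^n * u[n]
Using the property Z{n*a^n*u[n]}=az/(z-a)^2
With a=8/13: X(z)=(8/13)z/(z - 8/13)^2, |z| > 8/13

Answer: (8/13)z/(z - 8/13)^2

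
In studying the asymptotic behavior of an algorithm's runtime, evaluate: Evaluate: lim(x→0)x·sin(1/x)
Squeeze theorem: -|x| ≤ x·sin(1/x) ≤ |x|
Since x → 0 as x → 0, by squeeze theorem the limit is 0

Answer: 0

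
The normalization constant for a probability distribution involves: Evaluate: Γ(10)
Γ(n) = (n-1)! for positive integers
Γ(10) = 9! = 362880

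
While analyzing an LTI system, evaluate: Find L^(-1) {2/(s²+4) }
L^(-1){w/(s² + w²)}=sin(wt)
Here w=2

Answer: sin(2t)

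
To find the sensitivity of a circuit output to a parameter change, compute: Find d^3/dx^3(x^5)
Apply power rule 3 times:
d^1: 5x^4
d^2: 20x^3
d^3: 60x^2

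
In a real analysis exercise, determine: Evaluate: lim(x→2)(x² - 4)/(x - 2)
Factor: (x² - 4)=(x-2)(x + 2)
Cancel (x-2): lim(x→2) (x + 2)=4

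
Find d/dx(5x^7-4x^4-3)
Power rule: d/dx(ax^n) = n·a·x^(n-1)
Term by term: 35·x^6-16·x^3

Answer: 35x^6-16x^3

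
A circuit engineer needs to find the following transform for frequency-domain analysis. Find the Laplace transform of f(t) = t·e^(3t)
L{t·e^(at)} = 1/(s-a)²
L{t·e^(3t)} = 1/(s-3)²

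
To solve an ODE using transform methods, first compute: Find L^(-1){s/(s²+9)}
L^(-1){s/(s² + w²)}=cos(wt)
Here w=3

Answer: cos(3t)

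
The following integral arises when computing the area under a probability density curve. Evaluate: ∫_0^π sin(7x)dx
Antiderivative: -cos(7x)/7
Evaluate at bounds: [-cos(7·π)/7] - [-cos(7·0)/7]
= (-(-1) + (1))/7 = 2/7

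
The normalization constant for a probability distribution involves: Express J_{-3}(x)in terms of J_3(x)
For integer n: J_{-n}(x)=(-1)^n J_n(x)
With n=3: J_{-3}(x)=(-1)^3 J_3(x)=-J_3(x)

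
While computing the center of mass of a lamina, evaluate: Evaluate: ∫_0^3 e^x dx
Antiderivative: e^x
Evaluate: (e^3 - 1)

Answer: e^3 - 1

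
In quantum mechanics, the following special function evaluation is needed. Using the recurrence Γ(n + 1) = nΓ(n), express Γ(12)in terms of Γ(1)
Γ(12) = 11Γ(11) = 11·10Γ(10) = ... = 11!·Γ(1) = 39916800·Γ(1)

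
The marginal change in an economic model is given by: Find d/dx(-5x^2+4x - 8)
Power rule: d/dx(ax^n)=n·a·x^(n-1)
Term by term: -10·x + 4

Answer: -10x + 4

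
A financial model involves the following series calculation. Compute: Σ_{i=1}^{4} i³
Using formula: Σ i^3 = [n(n + 1)/2]² = [4·5/2]² = 100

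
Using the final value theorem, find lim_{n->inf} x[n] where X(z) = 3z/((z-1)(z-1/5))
Final value theorem: lim x[n]=lim_{z->1} (z-1) * X(z)
(z-1) * X(z)=3z/(z-1/5)
As z->1: 3/(1-1/5)=3/(4/5)=15/4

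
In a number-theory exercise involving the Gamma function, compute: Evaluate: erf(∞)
erf(∞)=1 (the error function converges to 1)

Answer: 1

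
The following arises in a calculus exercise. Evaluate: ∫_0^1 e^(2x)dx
Antiderivative: (1/2)e^(2x)
Evaluate: (1/2)(e^2 - 1)

Answer: (e^2 - 1)/2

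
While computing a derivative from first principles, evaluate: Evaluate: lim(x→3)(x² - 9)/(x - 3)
Factor: (x² - 9)=(x-3)(x+3)
Cancel (x-3): lim(x→3) (x+3)=6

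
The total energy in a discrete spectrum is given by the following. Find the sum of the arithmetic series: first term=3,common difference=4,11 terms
Last term: a_n=3 + (11 - 1)·4=43
Sum=n(a_1 + a_n)/2=11(3 + 43)/2=253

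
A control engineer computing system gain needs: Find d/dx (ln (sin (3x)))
Chain rule: d/dx[ln(u)]=u'/u where u=sin(3x)
u'=3cos(3x)

Answer: (3cos(3x))/(sin(3x))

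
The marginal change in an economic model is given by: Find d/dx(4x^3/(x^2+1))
Quotient rule: (f/g)' = (f'g - fg')/g²
f = 4x^3, f' = 12x^2
g = x^2+1, g' = 2x

Answer: (12x^2·(x^2+1)-8x^4)/(x^2+1)²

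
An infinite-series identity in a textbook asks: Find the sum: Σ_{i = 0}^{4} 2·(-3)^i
Geometric series: S=a(1 - r^n)/(1 - r)
a=2, r=-3, n=5
S=2(1 + 243)/4=122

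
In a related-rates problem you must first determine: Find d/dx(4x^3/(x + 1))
Quotient rule: (f/g)'=(f'g - fg')/g²
f=4x^3, f'=12x^2
g=x + 1, g'=1

Answer: (12x^2·(x + 1) - 4x^3)/(x + 1)²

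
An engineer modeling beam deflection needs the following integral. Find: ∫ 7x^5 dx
Using power rule: ∫ 7x^5 dx=7/6 x^6+C=(7/6)x^6+C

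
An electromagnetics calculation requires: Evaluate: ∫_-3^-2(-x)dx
Step 1: Find antiderivative F(x)=(-1/2)x^2
Step 2: F(-2) - F(-3)=-2 - (-9/2)=5/2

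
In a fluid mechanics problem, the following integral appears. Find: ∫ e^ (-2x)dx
Since d/dx[e^(-2x)] = -2e^(-2x), we get -1/2 e^(-2x)+C

Answer: (-1/2)e^(-2x)+C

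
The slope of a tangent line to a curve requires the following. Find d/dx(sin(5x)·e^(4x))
Product rule: (fg)'=f'g + fg'
f=sin(5x), f'=5·cos(5x)
g=e^(4x), g'=4·e^(4x)

Answer: 5·cos(5x)·e^(4x) + 4·sin(5x)·e^(4x)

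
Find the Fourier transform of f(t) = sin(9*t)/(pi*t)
sin(W*t)/(pi*t) = (W/pi)*sinc(W*t/pi) is the impulse response of the ideal low-pass filter with cutoff W (here W = 9).
Its Fourier transform is a rectangular function:
F(omega) = 1 for |omega| < 9, 0 otherwise

Answer: rect(omega/18) [i.e., 1 for |omega| < 9, 0 otherwise]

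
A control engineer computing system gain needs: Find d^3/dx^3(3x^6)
Apply power rule 3 times:
d^1: 18x^5
d^2: 90x^4
d^3: 360x^3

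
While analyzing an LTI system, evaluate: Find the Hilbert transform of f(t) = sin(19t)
The Hilbert transform shifts each frequency component by -pi/2.
H{sin(wt)}=-cos(wt)
With w=19: H{sin(19t)}=-cos(19t)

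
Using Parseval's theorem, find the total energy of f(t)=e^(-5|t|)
Parseval's theorem: E = integral |f(t)|^2 dt = (1/2pi) integral |F(omega)|^2 domega
E = integral_{-inf}^{inf} e^(-10|t|) dt = 2*integral_0^inf e^(-10t) dt = 2/(2*5) = 1/5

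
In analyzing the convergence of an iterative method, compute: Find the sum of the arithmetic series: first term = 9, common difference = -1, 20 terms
Last term: a_n=9 + (20 - 1)·-1=-10
Sum=n(a_1 + a_n)/2=20(9 + (-10))/2=-10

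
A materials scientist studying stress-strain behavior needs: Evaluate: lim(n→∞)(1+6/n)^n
This is the definition of e^6: lim(1+6/n)^n = e^6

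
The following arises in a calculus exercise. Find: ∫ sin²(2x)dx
Using identity sin²(u)=(1 - cos(2u))/2:
∫ (1 - cos(4x))/2 dx=x/2 - sin(4x)/8+C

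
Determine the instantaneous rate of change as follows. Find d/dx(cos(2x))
Chain rule: d/dx[cos(u)]=-sin(u)·u' where u=2x
u'=2

Answer: -2·sin(2x)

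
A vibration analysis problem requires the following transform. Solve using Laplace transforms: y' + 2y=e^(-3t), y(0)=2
Take L: sY - 2 + 2Y=1/(s + 3)
Y(s + 2)=1/(s + 3) + 2
Y=1/((s + 3)(s + 2)) + 2/(s + 2)
Partial fractions: 1/((s + 3)(s + 2))=-1/(s + 3) + 1/(s + 2)
So Y=-1/(s + 3) + 3/(s + 2)
Inverse Laplace transform (L^(-1){1/(s + 3)}=e^(-3t), L^(-1){1/(s + 2)}=e^(-2t)):

Answer: y(t)=-1·e^(-3t) + 3·e^(-2t)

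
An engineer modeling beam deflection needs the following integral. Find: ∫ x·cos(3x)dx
By parts: u=x, dv=cos(3x) dx
du=dx, v=sin(3x)/3
=x·sin(3x)/3+cos(3x)/3²+C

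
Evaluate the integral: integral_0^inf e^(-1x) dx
integral_0^inf e^(-1x) dx = [-1/1 * e^(-1x)]_0^inf
= 0 - (-1/1) = 1/1

Answer: 1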